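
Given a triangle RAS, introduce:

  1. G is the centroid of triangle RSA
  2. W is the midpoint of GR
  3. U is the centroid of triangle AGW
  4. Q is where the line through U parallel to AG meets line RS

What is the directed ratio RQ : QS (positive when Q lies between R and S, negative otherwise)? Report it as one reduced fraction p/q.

RQ:QS = 5/7

Assign R = (0, 0), A = (1, 0), S = (0, 1) — the answer is frame-independent, so this choice is without loss of generality.
1. G is the centroid of triangle RSA ⇒ G = (1/3, 1/3)
2. W is the midpoint of GR ⇒ W = (1/6, 1/6)
3. U is the centroid of triangle AGW ⇒ U = (1/2, 1/6)
4. Q is where the line through U parallel to AG meets line RS ⇒ Q = (0, 5/12)
Q = R + t·(S−R) with t = 5/12, so RQ:QS = t:(1−t) = 5/12:7/12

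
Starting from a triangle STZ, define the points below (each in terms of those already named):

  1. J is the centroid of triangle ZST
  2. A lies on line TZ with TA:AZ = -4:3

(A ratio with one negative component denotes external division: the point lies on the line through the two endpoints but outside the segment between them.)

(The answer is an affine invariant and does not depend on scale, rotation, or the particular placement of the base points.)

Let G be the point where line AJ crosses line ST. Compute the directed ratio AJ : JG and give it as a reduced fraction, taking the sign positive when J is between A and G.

Set S = (0, 0), T = (1, 0), Z = (0, 1); any affine frame gives the same invariant.
1. J is the centroid of triangle ZST ⇒ J = (1/3, 1/3)
2. A lies on line TZ with TA:AZ = -4:3 ⇒ A = (-3, 4)
line AJ meets ST at G = (7/11, 0)
J = A + t·(G−A) with t = 11/12, so AJ:JG = 11/12:1/12

AJ:JG = 11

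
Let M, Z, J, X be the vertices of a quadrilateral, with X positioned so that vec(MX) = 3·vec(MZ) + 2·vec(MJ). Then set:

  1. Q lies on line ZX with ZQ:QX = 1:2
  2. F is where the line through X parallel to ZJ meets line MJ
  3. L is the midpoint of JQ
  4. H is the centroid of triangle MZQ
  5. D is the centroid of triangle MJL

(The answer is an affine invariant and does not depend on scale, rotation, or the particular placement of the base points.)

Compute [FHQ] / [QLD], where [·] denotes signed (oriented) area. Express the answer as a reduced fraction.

[FHQ]:[QLD] = 74/5

Assign M = (0, 0), Z = (1, 0), J = (0, 1), X = (3, 2) — the answer is frame-independent, so this choice is without loss of generality.
1. Q lies on line ZX with ZQ:QX = 1:2 ⇒ Q = (5/3, 2/3)
2. F is where the line through X parallel to ZJ meets line MJ ⇒ F = (0, 5)
3. L is the midpoint of JQ ⇒ L = (5/6, 5/6)
4. H is the centroid of triangle MZQ ⇒ H = (8/9, 2/9)
5. D is the centroid of triangle MJL ⇒ D = (5/18, 11/18)
2·[FHQ] = 37/9, 2·[QLD] = 5/18
[FHQ]:[QLD] = 37/9:5/18 = 74/5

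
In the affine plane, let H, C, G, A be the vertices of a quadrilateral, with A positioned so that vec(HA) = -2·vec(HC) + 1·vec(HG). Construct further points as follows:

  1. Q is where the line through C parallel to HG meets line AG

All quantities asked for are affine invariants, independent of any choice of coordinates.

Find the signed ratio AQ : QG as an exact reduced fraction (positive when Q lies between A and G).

AQ:QG = -3

Assign H = (0, 0), C = (1, 0), G = (0, 1), A = (-2, 1) — the answer is frame-independent, so this choice is without loss of generality.
1. Q is where the line through C parallel to HG meets line AG ⇒ Q = (1, 1)
Q = A + t·(G−A) with t = 3/2, so AQ:QG = t:(1−t) = 3/2:-1/2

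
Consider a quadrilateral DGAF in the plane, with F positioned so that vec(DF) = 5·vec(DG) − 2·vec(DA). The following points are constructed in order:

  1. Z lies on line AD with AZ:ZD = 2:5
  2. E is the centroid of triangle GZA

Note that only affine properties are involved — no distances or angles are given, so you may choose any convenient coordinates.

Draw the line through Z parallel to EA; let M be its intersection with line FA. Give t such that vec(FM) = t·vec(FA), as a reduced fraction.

t = 13/12

Choose coordinates D = (0, 0), G = (1, 0), A = (0, 1), F = (5, -2).
1. Z lies on line AD with AZ:ZD = 2:5 ⇒ Z = (0, 5/7)
2. E is the centroid of triangle GZA ⇒ E = (1/3, 4/7)
through Z parallel to EA: direction (-1/3, 3/7); meets FA at M = (-5/12, 5/4)
M = F + t·(A−F) with t = 13/12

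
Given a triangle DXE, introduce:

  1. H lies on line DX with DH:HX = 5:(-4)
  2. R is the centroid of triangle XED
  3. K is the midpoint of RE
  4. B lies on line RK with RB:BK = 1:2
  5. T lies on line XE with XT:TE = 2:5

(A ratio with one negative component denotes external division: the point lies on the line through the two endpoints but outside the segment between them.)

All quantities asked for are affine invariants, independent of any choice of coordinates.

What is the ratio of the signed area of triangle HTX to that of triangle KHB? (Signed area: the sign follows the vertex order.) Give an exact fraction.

Work in coordinates with D = (0, 0), X = (1, 0), E = (0, 1).
1. H lies on line DX with DH:HX = 5:(-4) ⇒ H = (5, 0)
2. R is the centroid of triangle XED ⇒ R = (1/3, 1/3)
3. K is the midpoint of RE ⇒ K = (1/6, 2/3)
4. B lies on line RK with RB:BK = 1:2 ⇒ B = (5/18, 4/9)
5. T lies on line XE with XT:TE = 2:5 ⇒ T = (5/7, 2/7)
2·[HTX] = 8/7, 2·[KHB] = -1
[HTX]:[KHB] = 8/7:-1 = -8/7

[HTX]:[KHB] = -8/7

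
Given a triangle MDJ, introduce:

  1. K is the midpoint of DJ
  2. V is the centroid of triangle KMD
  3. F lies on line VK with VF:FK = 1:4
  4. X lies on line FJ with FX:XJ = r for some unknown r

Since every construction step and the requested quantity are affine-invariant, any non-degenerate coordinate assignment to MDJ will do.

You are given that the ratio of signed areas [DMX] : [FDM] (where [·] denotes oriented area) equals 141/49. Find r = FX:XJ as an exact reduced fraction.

r = 4/3

Work in coordinates with M = (0, 0), D = (1, 0), J = (0, 1).
1. K is the midpoint of DJ ⇒ K = (1/2, 1/2)
2. V is the centroid of triangle KMD ⇒ V = (1/2, 1/6)
3. F lies on line VK with VF:FK = 1:4 ⇒ F = (1/2, 7/30)
4. With FX:XJ = r, write λ = r/(r+1) so X = F + λ·(J−F); X is affine-linear in λ
Every point depending on X is an affine combination of X and λ-independent points, so each such coordinate is linear in λ; the λ² term in each signed area is a multiple of (J−F)×(J−F) = 0, so 2·[DMX] and 2·[FDM] are each linear in λ. Evaluating at λ=0 and λ=1:
  2·[DMX] = -23/30·λ − 7/30,   2·[FDM] = -7/30
So [DMX]:[FDM] = (-23/30·λ − 7/30) / (-7/30). Setting this equal to 141/49:
  -23/30·λ − 7/30 = 141/49·(-7/30)  ⇒  λ = 4/7
Then r = λ/(1−λ) = (4/7)/(3/7) = 4/3. Check: with r = 4/3, X = (3/14, 47/70) and [DMX]:[FDM] = 141/49 as required.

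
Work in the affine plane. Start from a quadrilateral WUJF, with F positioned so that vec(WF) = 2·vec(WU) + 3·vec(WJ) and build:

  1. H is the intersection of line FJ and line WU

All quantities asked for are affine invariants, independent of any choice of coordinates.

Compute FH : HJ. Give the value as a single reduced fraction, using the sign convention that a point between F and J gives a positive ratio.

FH:HJ = -3

Set W = (0, 0), U = (1, 0), J = (0, 1), F = (2, 3); any affine frame gives the same invariant.
1. H is the intersection of line FJ and line WU ⇒ H = (-1, 0)
H = F + t·(J−F) with t = 3/2, so FH:HJ = t:(1−t) = 3/2:-1/2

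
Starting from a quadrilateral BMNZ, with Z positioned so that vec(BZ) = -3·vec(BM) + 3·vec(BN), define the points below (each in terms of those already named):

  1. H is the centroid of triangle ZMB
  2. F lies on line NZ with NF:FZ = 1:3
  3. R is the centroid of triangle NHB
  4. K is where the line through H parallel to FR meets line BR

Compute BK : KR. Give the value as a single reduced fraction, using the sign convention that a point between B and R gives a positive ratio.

Assign B = (0, 0), M = (1, 0), N = (0, 1), Z = (-3, 3) — the answer is frame-independent, so this choice is without loss of generality.
1. H is the centroid of triangle ZMB ⇒ H = (-2/3, 1)
2. F lies on line NZ with NF:FZ = 1:3 ⇒ F = (-3/4, 3/2)
3. R is the centroid of triangle NHB ⇒ R = (-2/9, 2/3)
4. K is where the line through H parallel to FR meets line BR ⇒ K = (1/27, -1/9)
K = B + t·(R−B) with t = -1/6, so BK:KR = t:(1−t) = -1/6:7/6

BK:KR = -1/7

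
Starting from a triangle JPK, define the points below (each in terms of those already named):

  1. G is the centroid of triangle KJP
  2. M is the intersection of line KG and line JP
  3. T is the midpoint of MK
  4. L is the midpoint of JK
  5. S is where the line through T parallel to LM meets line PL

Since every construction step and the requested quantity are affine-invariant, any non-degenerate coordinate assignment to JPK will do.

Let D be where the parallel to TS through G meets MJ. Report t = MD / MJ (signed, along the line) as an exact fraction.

t = -1/3

Choose coordinates J = (0, 0), P = (1, 0), K = (0, 1).
1. G is the centroid of triangle KJP ⇒ G = (1/3, 1/3)
2. M is the intersection of line KG and line JP ⇒ M = (1/2, 0)
3. T is the midpoint of MK ⇒ T = (1/4, 1/2)
4. L is the midpoint of JK ⇒ L = (0, 1/2)
5. S is where the line through T parallel to LM meets line PL ⇒ S = (1/2, 1/4)
through G parallel to TS: direction (1/4, -1/4); meets MJ at D = (2/3, 0)
D = M + t·(J−M) with t = -1/3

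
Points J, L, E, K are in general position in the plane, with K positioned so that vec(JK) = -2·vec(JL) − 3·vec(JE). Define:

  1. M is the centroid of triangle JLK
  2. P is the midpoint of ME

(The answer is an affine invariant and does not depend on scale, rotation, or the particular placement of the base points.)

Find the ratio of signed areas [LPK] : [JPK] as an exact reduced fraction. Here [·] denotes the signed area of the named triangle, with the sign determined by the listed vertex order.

Set J = (0, 0), L = (1, 0), E = (0, 1), K = (-2, -3); any affine frame gives the same invariant.
1. M is the centroid of triangle JLK ⇒ M = (-1/3, -1)
2. P is the midpoint of ME ⇒ P = (-1/6, 0)
2·[LPK] = 7/2, 2·[JPK] = 1/2
[LPK]:[JPK] = 7/2:1/2 = 7

[LPK]:[JPK] = 7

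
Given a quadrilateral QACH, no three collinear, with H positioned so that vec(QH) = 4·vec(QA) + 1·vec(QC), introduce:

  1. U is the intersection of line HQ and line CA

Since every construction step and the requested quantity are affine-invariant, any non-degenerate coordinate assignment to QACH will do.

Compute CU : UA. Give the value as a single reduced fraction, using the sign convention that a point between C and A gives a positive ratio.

CU:UA = 4

Set Q = (0, 0), A = (1, 0), C = (0, 1), H = (4, 1); any affine frame gives the same invariant.
1. U is the intersection of line HQ and line CA ⇒ U = (4/5, 1/5)
U = C + t·(A−C) with t = 4/5, so CU:UA = t:(1−t) = 4/5:1/5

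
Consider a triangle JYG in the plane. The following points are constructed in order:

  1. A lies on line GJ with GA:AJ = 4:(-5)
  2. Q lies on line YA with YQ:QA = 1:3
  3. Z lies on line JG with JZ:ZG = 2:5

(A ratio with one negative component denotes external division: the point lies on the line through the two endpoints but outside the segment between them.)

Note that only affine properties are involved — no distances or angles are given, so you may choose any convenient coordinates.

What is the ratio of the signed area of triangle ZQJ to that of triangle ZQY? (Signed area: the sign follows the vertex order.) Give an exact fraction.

[ZQJ]:[ZQY] = 2/11

Work in coordinates with J = (0, 0), Y = (1, 0), G = (0, 1).
1. A lies on line GJ with GA:AJ = 4:(-5) ⇒ A = (0, 5)
2. Q lies on line YA with YQ:QA = 1:3 ⇒ Q = (3/4, 5/4)
3. Z lies on line JG with JZ:ZG = 2:5 ⇒ Z = (0, 2/7)
2·[ZQJ] = -3/14, 2·[ZQY] = -33/28
[ZQJ]:[ZQY] = -3/14:-33/28 = 2/11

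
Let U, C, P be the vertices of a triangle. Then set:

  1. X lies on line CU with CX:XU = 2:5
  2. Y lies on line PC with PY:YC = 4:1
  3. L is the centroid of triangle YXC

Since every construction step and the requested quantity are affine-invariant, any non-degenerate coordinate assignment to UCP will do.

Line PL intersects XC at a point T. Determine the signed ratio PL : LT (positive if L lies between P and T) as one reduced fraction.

Work in coordinates with U = (0, 0), C = (1, 0), P = (0, 1).
1. X lies on line CU with CX:XU = 2:5 ⇒ X = (5/7, 0)
2. Y lies on line PC with PY:YC = 4:1 ⇒ Y = (4/5, 1/5)
3. L is the centroid of triangle YXC ⇒ L = (88/105, 1/15)
line PL meets XC at T = (44/49, 0)
L = P + t·(T−P) with t = 14/15, so PL:LT = 14/15:1/15

PL:LT = 14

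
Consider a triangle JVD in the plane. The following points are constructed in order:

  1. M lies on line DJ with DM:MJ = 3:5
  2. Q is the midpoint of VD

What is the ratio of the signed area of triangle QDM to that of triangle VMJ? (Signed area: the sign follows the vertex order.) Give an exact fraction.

[QDM]:[VMJ] = 3/10

Choose coordinates J = (0, 0), V = (1, 0), D = (0, 1).
1. M lies on line DJ with DM:MJ = 3:5 ⇒ M = (0, 5/8)
2. Q is the midpoint of VD ⇒ Q = (1/2, 1/2)
2·[QDM] = 3/16, 2·[VMJ] = 5/8
[QDM]:[VMJ] = 3/16:5/8 = 3/10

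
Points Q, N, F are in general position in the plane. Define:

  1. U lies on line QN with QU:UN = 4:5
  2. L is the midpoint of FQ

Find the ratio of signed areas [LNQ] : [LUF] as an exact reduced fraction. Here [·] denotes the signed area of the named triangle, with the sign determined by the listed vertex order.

Work in coordinates with Q = (0, 0), N = (1, 0), F = (0, 1).
1. U lies on line QN with QU:UN = 4:5 ⇒ U = (4/9, 0)
2. L is the midpoint of FQ ⇒ L = (0, 1/2)
2·[LNQ] = -1/2, 2·[LUF] = 2/9
[LNQ]:[LUF] = -1/2:2/9 = -9/4

[LNQ]:[LUF] = -9/4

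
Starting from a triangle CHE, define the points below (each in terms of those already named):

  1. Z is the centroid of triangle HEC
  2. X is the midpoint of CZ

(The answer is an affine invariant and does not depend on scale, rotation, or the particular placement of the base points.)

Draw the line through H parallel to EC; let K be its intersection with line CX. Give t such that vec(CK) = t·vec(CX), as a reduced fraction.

t = 6

Work in coordinates with C = (0, 0), H = (1, 0), E = (0, 1).
1. Z is the centroid of triangle HEC ⇒ Z = (1/3, 1/3)
2. X is the midpoint of CZ ⇒ X = (1/6, 1/6)
through H parallel to EC: direction (0, -1); meets CX at K = (1, 1)
K = C + t·(X−C) with t = 6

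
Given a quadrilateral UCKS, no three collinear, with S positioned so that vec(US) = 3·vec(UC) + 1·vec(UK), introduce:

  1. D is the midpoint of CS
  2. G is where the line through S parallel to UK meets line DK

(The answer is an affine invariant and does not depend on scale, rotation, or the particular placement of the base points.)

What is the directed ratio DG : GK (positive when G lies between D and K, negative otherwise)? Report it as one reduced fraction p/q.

Set U = (0, 0), C = (1, 0), K = (0, 1), S = (3, 1); any affine frame gives the same invariant.
1. D is the midpoint of CS ⇒ D = (2, 1/2)
2. G is where the line through S parallel to UK meets line DK ⇒ G = (3, 1/4)
G = D + t·(K−D) with t = -1/2, so DG:GK = t:(1−t) = -1/2:3/2

DG:GK = -1/3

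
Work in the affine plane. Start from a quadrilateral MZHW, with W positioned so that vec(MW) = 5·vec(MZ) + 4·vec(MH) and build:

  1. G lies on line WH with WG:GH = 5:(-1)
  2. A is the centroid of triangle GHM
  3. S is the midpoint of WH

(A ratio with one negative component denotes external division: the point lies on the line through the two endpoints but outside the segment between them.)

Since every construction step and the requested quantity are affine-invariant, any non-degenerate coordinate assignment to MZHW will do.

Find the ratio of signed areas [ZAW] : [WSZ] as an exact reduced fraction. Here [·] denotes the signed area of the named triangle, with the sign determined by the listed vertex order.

Choose coordinates M = (0, 0), Z = (1, 0), H = (0, 1), W = (5, 4).
1. G lies on line WH with WG:GH = 5:(-1) ⇒ G = (-5/4, 1/4)
2. A is the centroid of triangle GHM ⇒ A = (-5/12, 5/12)
3. S is the midpoint of WH ⇒ S = (5/2, 5/2)
2·[ZAW] = -22/3, 2·[WSZ] = 4
[ZAW]:[WSZ] = -22/3:4 = -11/6

[ZAW]:[WSZ] = -11/6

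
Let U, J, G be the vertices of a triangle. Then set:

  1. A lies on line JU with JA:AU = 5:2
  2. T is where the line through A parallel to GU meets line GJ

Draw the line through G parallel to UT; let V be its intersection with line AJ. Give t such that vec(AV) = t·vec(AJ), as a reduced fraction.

Work in coordinates with U = (0, 0), J = (1, 0), G = (0, 1).
1. A lies on line JU with JA:AU = 5:2 ⇒ A = (2/7, 0)
2. T is where the line through A parallel to GU meets line GJ ⇒ T = (2/7, 5/7)
through G parallel to UT: direction (2/7, 5/7); meets AJ at V = (-2/5, 0)
V = A + t·(J−A) with t = -24/25

t = -24/25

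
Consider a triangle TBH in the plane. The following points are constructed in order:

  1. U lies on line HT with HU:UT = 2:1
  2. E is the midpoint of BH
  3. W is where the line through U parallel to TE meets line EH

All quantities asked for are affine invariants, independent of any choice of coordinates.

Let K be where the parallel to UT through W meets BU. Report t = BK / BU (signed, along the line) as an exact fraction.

Choose coordinates T = (0, 0), B = (1, 0), H = (0, 1).
1. U lies on line HT with HU:UT = 2:1 ⇒ U = (0, 1/3)
2. E is the midpoint of BH ⇒ E = (1/2, 1/2)
3. W is where the line through U parallel to TE meets line EH ⇒ W = (1/3, 2/3)
through W parallel to UT: direction (0, -1/3); meets BU at K = (1/3, 2/9)
K = B + t·(U−B) with t = 2/3

t = 2/3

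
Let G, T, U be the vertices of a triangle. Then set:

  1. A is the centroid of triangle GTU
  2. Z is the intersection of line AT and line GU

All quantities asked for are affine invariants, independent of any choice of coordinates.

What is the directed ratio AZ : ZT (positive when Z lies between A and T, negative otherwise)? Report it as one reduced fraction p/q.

Assign G = (0, 0), T = (1, 0), U = (0, 1) — the answer is frame-independent, so this choice is without loss of generality.
1. A is the centroid of triangle GTU ⇒ A = (1/3, 1/3)
2. Z is the intersection of line AT and line GU ⇒ Z = (0, 1/2)
Z = A + t·(T−A) with t = -1/2, so AZ:ZT = t:(1−t) = -1/2:3/2

AZ:ZT = -1/3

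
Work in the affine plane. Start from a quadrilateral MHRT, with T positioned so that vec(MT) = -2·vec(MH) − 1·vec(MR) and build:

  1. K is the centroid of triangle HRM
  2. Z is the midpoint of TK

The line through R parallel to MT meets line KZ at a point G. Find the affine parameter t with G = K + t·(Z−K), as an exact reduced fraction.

Choose coordinates M = (0, 0), H = (1, 0), R = (0, 1), T = (-2, -1).
1. K is the centroid of triangle HRM ⇒ K = (1/3, 1/3)
2. Z is the midpoint of TK ⇒ Z = (-5/6, -1/3)
through R parallel to MT: direction (-2, -1); meets KZ at G = (12, 7)
G = K + t·(Z−K) with t = -10

t = -10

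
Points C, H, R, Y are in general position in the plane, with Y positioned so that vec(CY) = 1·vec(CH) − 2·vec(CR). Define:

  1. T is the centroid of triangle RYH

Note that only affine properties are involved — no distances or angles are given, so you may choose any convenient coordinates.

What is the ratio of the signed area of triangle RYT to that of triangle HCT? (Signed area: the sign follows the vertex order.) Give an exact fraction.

[RYT]:[HCT] = 2

Assign C = (0, 0), H = (1, 0), R = (0, 1), Y = (1, -2) — the answer is frame-independent, so this choice is without loss of generality.
1. T is the centroid of triangle RYH ⇒ T = (2/3, -1/3)
2·[RYT] = 2/3, 2·[HCT] = 1/3
[RYT]:[HCT] = 2/3:1/3 = 2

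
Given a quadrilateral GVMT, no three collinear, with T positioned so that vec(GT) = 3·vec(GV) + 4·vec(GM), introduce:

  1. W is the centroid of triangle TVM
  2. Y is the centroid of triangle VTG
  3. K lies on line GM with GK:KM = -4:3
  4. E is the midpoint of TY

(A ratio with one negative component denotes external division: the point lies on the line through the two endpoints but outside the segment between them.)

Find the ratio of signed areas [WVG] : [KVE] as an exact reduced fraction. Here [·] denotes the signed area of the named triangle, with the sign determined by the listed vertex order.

Work in coordinates with G = (0, 0), V = (1, 0), M = (0, 1), T = (3, 4).
1. W is the centroid of triangle TVM ⇒ W = (4/3, 5/3)
2. Y is the centroid of triangle VTG ⇒ Y = (4/3, 4/3)
3. K lies on line GM with GK:KM = -4:3 ⇒ K = (0, 4)
4. E is the midpoint of TY ⇒ E = (13/6, 8/3)
2·[WVG] = -5/3, 2·[KVE] = 22/3
[WVG]:[KVE] = -5/3:22/3 = -5/22

[WVG]:[KVE] = -5/22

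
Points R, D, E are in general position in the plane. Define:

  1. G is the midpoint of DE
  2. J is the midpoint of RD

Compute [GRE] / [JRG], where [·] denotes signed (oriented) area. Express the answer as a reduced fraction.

Set R = (0, 0), D = (1, 0), E = (0, 1); any affine frame gives the same invariant.
1. G is the midpoint of DE ⇒ G = (1/2, 1/2)
2. J is the midpoint of RD ⇒ J = (1/2, 0)
2·[GRE] = -1/2, 2·[JRG] = -1/4
[GRE]:[JRG] = -1/2:-1/4 = 2

[GRE]:[JRG] = 2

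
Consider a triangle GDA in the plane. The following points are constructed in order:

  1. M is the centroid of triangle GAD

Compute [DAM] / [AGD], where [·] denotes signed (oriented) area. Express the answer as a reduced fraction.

[DAM]:[AGD] = 1/3

Work in coordinates with G = (0, 0), D = (1, 0), A = (0, 1).
1. M is the centroid of triangle GAD ⇒ M = (1/3, 1/3)
2·[DAM] = 1/3, 2·[AGD] = 1
[DAM]:[AGD] = 1/3:1 = 1/3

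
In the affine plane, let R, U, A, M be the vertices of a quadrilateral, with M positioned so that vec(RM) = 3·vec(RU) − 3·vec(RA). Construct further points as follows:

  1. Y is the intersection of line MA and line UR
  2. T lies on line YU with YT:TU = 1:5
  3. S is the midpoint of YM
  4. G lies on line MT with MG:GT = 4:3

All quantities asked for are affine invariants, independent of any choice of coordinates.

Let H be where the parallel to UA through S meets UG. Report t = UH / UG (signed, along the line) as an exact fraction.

Assign R = (0, 0), U = (1, 0), A = (0, 1), M = (3, -3) — the answer is frame-independent, so this choice is without loss of generality.
1. Y is the intersection of line MA and line UR ⇒ Y = (3/4, 0)
2. T lies on line YU with YT:TU = 1:5 ⇒ T = (19/24, 0)
3. S is the midpoint of YM ⇒ S = (15/8, -3/2)
4. G lies on line MT with MG:GT = 4:3 ⇒ G = (73/42, -9/7)
through S parallel to UA: direction (-1, 1); meets UG at H = (339/184, -135/92)
H = U + t·(G−U) with t = 105/92

t = 105/92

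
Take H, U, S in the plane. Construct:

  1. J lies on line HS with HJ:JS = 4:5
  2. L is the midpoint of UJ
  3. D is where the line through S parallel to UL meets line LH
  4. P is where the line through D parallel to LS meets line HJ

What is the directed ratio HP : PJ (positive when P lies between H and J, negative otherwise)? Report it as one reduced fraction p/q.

Assign H = (0, 0), U = (1, 0), S = (0, 1) — the answer is frame-independent, so this choice is without loss of generality.
1. J lies on line HS with HJ:JS = 4:5 ⇒ J = (0, 4/9)
2. L is the midpoint of UJ ⇒ L = (1/2, 2/9)
3. D is where the line through S parallel to UL meets line LH ⇒ D = (9/8, 1/2)
4. P is where the line through D parallel to LS meets line HJ ⇒ P = (0, 9/4)
P = H + t·(J−H) with t = 81/16, so HP:PJ = t:(1−t) = 81/16:-65/16

HP:PJ = -81/65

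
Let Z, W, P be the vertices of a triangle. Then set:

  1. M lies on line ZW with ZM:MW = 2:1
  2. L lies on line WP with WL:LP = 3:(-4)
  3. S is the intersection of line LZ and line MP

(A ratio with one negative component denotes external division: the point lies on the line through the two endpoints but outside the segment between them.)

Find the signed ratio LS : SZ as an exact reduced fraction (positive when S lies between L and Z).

Choose coordinates Z = (0, 0), W = (1, 0), P = (0, 1).
1. M lies on line ZW with ZM:MW = 2:1 ⇒ M = (2/3, 0)
2. L lies on line WP with WL:LP = 3:(-4) ⇒ L = (4, -3)
3. S is the intersection of line LZ and line MP ⇒ S = (4/3, -1)
S = L + t·(Z−L) with t = 2/3, so LS:SZ = t:(1−t) = 2/3:1/3

LS:SZ = 2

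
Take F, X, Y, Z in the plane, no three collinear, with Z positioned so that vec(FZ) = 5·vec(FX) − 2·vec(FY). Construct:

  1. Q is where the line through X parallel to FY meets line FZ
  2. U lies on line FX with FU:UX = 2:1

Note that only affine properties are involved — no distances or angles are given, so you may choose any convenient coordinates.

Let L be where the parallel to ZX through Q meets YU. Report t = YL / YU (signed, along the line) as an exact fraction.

t = 27/20

Set F = (0, 0), X = (1, 0), Y = (0, 1), Z = (5, -2); any affine frame gives the same invariant.
1. Q is where the line through X parallel to FY meets line FZ ⇒ Q = (1, -2/5)
2. U lies on line FX with FU:UX = 2:1 ⇒ U = (2/3, 0)
through Q parallel to ZX: direction (-4, 2); meets YU at L = (9/10, -7/20)
L = Y + t·(U−Y) with t = 27/20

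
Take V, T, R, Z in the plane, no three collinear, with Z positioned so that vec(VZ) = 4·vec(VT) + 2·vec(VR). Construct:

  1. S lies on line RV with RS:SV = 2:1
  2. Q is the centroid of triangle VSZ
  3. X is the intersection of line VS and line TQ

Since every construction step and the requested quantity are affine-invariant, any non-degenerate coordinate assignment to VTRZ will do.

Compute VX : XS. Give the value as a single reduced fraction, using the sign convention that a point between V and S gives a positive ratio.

VX:XS = -7/8

Choose coordinates V = (0, 0), T = (1, 0), R = (0, 1), Z = (4, 2).
1. S lies on line RV with RS:SV = 2:1 ⇒ S = (0, 1/3)
2. Q is the centroid of triangle VSZ ⇒ Q = (4/3, 7/9)
3. X is the intersection of line VS and line TQ ⇒ X = (0, -7/3)
X = V + t·(S−V) with t = -7, so VX:XS = t:(1−t) = -7:8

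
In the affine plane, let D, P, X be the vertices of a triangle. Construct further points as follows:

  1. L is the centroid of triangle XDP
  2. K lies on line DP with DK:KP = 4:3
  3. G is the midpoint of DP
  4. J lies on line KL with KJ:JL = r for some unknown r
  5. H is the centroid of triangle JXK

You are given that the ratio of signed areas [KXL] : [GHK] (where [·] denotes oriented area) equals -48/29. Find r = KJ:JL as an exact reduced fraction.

Choose coordinates D = (0, 0), P = (1, 0), X = (0, 1).
1. L is the centroid of triangle XDP ⇒ L = (1/3, 1/3)
2. K lies on line DP with DK:KP = 4:3 ⇒ K = (4/7, 0)
3. G is the midpoint of DP ⇒ G = (1/2, 0)
4. With KJ:JL = r, write λ = r/(r+1) so J = K + λ·(L−K); J is affine-linear in λ
5. H is the centroid of triangle JXK ⇒ H is an affine combination of earlier points and hence also affine-linear in λ
Every point depending on J is an affine combination of J and λ-independent points, so each such coordinate is linear in λ; the λ² term in each signed area is a multiple of (L−K)×(L−K) = 0, so 2·[KXL] and 2·[GHK] are each linear in λ. Evaluating at λ=0 and λ=1:
  2·[KXL] = 1/21,   2·[GHK] = -1/126·λ − 1/42
So [KXL]:[GHK] = (1/21) / (-1/126·λ − 1/42). Setting this equal to -48/29:
  1/21 = -48/29·(-1/126·λ − 1/42)  ⇒  λ = 5/8
Then r = λ/(1−λ) = (5/8)/(3/8) = 5/3. Check: with r = 5/3, J = (71/168, 5/24) and [KXL]:[GHK] = -48/29 as required.

r = 5/3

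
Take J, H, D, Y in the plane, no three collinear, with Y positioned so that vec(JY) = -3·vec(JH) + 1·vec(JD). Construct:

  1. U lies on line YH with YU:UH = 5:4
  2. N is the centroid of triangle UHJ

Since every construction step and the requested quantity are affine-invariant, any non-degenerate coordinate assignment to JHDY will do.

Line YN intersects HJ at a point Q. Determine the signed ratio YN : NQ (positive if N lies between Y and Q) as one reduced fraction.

Choose coordinates J = (0, 0), H = (1, 0), D = (0, 1), Y = (-3, 1).
1. U lies on line YH with YU:UH = 5:4 ⇒ U = (-7/9, 4/9)
2. N is the centroid of triangle UHJ ⇒ N = (2/27, 4/27)
line YN meets HJ at Q = (14/23, 0)
N = Y + t·(Q−Y) with t = 23/27, so YN:NQ = 23/27:4/27

YN:NQ = 23/4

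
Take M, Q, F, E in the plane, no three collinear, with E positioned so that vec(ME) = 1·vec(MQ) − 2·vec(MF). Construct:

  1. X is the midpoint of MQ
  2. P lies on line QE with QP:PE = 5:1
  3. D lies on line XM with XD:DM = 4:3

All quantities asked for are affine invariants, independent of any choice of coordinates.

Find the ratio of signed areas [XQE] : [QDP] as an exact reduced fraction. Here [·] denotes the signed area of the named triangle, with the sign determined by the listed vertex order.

[XQE]:[QDP] = -42/55

Assign M = (0, 0), Q = (1, 0), F = (0, 1), E = (1, -2) — the answer is frame-independent, so this choice is without loss of generality.
1. X is the midpoint of MQ ⇒ X = (1/2, 0)
2. P lies on line QE with QP:PE = 5:1 ⇒ P = (1, -5/3)
3. D lies on line XM with XD:DM = 4:3 ⇒ D = (3/14, 0)
2·[XQE] = -1, 2·[QDP] = 55/42
[XQE]:[QDP] = -1:55/42 = -42/55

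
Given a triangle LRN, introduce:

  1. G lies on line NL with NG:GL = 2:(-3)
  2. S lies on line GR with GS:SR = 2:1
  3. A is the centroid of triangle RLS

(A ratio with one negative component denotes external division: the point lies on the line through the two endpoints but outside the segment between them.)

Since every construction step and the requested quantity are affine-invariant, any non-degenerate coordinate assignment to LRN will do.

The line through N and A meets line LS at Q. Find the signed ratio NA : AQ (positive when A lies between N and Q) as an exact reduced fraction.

NA:AQ = -3

Assign L = (0, 0), R = (1, 0), N = (0, 1) — the answer is frame-independent, so this choice is without loss of generality.
1. G lies on line NL with NG:GL = 2:(-3) ⇒ G = (0, 3)
2. S lies on line GR with GS:SR = 2:1 ⇒ S = (2/3, 1)
3. A is the centroid of triangle RLS ⇒ A = (5/9, 1/3)
line NA meets LS at Q = (10/27, 5/9)
A = N + t·(Q−N) with t = 3/2, so NA:AQ = 3/2:-1/2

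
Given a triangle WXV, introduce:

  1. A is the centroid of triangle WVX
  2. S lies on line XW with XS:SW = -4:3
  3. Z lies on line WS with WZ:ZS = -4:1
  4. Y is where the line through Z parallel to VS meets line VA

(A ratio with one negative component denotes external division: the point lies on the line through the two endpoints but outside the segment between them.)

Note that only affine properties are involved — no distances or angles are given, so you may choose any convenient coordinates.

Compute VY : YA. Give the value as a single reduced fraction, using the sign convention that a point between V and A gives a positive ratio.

Set W = (0, 0), X = (1, 0), V = (0, 1); any affine frame gives the same invariant.
1. A is the centroid of triangle WVX ⇒ A = (1/3, 1/3)
2. S lies on line XW with XS:SW = -4:3 ⇒ S = (-3, 0)
3. Z lies on line WS with WZ:ZS = -4:1 ⇒ Z = (-4, 0)
4. Y is where the line through Z parallel to VS meets line VA ⇒ Y = (-1/7, 9/7)
Y = V + t·(A−V) with t = -3/7, so VY:YA = t:(1−t) = -3/7:10/7

VY:YA = -3/10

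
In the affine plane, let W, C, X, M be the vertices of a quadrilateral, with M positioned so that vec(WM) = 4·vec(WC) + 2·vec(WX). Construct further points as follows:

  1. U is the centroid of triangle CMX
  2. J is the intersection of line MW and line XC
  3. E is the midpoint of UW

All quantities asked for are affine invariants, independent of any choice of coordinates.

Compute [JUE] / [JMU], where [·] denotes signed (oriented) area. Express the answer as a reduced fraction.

[JUE]:[JMU] = 1/10

Assign W = (0, 0), C = (1, 0), X = (0, 1), M = (4, 2) — the answer is frame-independent, so this choice is without loss of generality.
1. U is the centroid of triangle CMX ⇒ U = (5/3, 1)
2. J is the intersection of line MW and line XC ⇒ J = (2/3, 1/3)
3. E is the midpoint of UW ⇒ E = (5/6, 1/2)
2·[JUE] = 1/18, 2·[JMU] = 5/9
[JUE]:[JMU] = 1/18:5/9 = 1/10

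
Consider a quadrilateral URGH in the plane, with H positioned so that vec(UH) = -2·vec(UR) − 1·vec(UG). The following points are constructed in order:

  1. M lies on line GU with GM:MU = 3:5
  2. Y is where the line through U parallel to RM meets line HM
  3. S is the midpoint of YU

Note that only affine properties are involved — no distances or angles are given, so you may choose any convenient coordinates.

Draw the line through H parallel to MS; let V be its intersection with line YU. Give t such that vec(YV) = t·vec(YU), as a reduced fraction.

t = -9/5

Set U = (0, 0), R = (1, 0), G = (0, 1), H = (-2, -1); any affine frame gives the same invariant.
1. M lies on line GU with GM:MU = 3:5 ⇒ M = (0, 5/8)
2. Y is where the line through U parallel to RM meets line HM ⇒ Y = (-10/23, 25/92)
3. S is the midpoint of YU ⇒ S = (-5/23, 25/184)
through H parallel to MS: direction (-5/23, -45/92); meets YU at V = (-28/23, 35/46)
V = Y + t·(U−Y) with t = -9/5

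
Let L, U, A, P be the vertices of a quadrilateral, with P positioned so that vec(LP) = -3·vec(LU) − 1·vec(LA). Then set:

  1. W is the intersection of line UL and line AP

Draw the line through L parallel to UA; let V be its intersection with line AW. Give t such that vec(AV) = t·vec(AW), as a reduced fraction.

t = 2/5

Assign L = (0, 0), U = (1, 0), A = (0, 1), P = (-3, -1) — the answer is frame-independent, so this choice is without loss of generality.
1. W is the intersection of line UL and line AP ⇒ W = (-3/2, 0)
through L parallel to UA: direction (-1, 1); meets AW at V = (-3/5, 3/5)
V = A + t·(W−A) with t = 2/5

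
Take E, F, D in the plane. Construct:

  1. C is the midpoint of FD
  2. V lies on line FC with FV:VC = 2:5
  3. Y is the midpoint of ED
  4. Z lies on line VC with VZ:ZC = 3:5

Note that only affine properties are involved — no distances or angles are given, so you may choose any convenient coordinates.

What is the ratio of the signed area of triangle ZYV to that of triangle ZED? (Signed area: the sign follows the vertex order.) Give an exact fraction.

Set E = (0, 0), F = (1, 0), D = (0, 1); any affine frame gives the same invariant.
1. C is the midpoint of FD ⇒ C = (1/2, 1/2)
2. V lies on line FC with FV:VC = 2:5 ⇒ V = (6/7, 1/7)
3. Y is the midpoint of ED ⇒ Y = (0, 1/2)
4. Z lies on line VC with VZ:ZC = 3:5 ⇒ Z = (81/112, 31/112)
2·[ZYV] = 15/224, 2·[ZED] = -81/112
[ZYV]:[ZED] = 15/224:-81/112 = -5/54

[ZYV]:[ZED] = -5/54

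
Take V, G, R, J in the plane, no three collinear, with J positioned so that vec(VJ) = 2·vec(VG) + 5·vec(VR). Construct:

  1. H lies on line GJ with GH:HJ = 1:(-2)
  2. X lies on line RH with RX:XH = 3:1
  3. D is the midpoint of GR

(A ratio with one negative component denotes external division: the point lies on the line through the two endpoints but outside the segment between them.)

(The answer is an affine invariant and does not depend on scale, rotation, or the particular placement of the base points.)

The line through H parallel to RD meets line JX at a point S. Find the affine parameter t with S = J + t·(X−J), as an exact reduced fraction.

Assign V = (0, 0), G = (1, 0), R = (0, 1), J = (2, 5) — the answer is frame-independent, so this choice is without loss of generality.
1. H lies on line GJ with GH:HJ = 1:(-2) ⇒ H = (0, -5)
2. X lies on line RH with RX:XH = 3:1 ⇒ X = (0, -7/2)
3. D is the midpoint of GR ⇒ D = (1/2, 1/2)
through H parallel to RD: direction (1/2, -1/2); meets JX at S = (-2/7, -33/7)
S = J + t·(X−J) with t = 8/7

t = 8/7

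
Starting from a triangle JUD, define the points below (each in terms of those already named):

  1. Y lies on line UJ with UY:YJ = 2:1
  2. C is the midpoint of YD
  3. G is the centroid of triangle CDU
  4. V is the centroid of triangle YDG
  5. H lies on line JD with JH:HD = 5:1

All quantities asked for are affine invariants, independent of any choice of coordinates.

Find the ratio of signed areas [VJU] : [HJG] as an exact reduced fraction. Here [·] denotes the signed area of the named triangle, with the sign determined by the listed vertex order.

Work in coordinates with J = (0, 0), U = (1, 0), D = (0, 1).
1. Y lies on line UJ with UY:YJ = 2:1 ⇒ Y = (1/3, 0)
2. C is the midpoint of YD ⇒ C = (1/6, 1/2)
3. G is the centroid of triangle CDU ⇒ G = (7/18, 1/2)
4. V is the centroid of triangle YDG ⇒ V = (13/54, 1/2)
5. H lies on line JD with JH:HD = 5:1 ⇒ H = (0, 5/6)
2·[VJU] = 1/2, 2·[HJG] = 35/108
[VJU]:[HJG] = 1/2:35/108 = 54/35

[VJU]:[HJG] = 54/35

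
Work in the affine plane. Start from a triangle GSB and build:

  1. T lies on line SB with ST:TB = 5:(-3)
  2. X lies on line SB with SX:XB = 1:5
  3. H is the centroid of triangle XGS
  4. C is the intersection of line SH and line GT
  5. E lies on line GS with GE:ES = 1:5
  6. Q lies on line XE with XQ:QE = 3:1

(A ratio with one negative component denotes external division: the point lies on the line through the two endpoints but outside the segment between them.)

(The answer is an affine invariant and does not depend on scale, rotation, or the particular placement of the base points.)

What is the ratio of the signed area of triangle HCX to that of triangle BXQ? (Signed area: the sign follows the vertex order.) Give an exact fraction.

[HCX]:[BXQ] = 29/150

Assign G = (0, 0), S = (1, 0), B = (0, 1) — the answer is frame-independent, so this choice is without loss of generality.
1. T lies on line SB with ST:TB = 5:(-3) ⇒ T = (-3/2, 5/2)
2. X lies on line SB with SX:XB = 1:5 ⇒ X = (5/6, 1/6)
3. H is the centroid of triangle XGS ⇒ H = (11/18, 1/18)
4. C is the intersection of line SH and line GT ⇒ C = (-3/32, 5/32)
5. E lies on line GS with GE:ES = 1:5 ⇒ E = (1/6, 0)
6. Q lies on line XE with XQ:QE = 3:1 ⇒ Q = (1/3, 1/24)
2·[HCX] = -29/288, 2·[BXQ] = -25/48
[HCX]:[BXQ] = -29/288:-25/48 = 29/150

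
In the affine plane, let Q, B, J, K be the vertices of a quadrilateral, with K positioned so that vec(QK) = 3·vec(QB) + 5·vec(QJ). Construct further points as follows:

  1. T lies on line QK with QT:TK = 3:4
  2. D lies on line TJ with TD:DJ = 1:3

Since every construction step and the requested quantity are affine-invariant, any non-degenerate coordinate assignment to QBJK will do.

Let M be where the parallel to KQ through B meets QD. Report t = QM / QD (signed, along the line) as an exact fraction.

t = -20/3

Set Q = (0, 0), B = (1, 0), J = (0, 1), K = (3, 5); any affine frame gives the same invariant.
1. T lies on line QK with QT:TK = 3:4 ⇒ T = (9/7, 15/7)
2. D lies on line TJ with TD:DJ = 1:3 ⇒ D = (27/28, 13/7)
through B parallel to KQ: direction (-3, -5); meets QD at M = (-45/7, -260/21)
M = Q + t·(D−Q) with t = -20/3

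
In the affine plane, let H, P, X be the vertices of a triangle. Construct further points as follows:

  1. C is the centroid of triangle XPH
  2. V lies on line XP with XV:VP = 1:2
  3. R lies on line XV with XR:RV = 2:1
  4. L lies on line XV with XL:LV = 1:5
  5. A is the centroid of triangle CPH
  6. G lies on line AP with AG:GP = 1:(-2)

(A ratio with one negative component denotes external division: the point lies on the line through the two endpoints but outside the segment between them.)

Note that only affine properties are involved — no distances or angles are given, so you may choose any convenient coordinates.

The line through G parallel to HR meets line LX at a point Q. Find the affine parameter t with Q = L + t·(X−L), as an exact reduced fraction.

t = -5/9

Choose coordinates H = (0, 0), P = (1, 0), X = (0, 1).
1. C is the centroid of triangle XPH ⇒ C = (1/3, 1/3)
2. V lies on line XP with XV:VP = 1:2 ⇒ V = (1/3, 2/3)
3. R lies on line XV with XR:RV = 2:1 ⇒ R = (2/9, 7/9)
4. L lies on line XV with XL:LV = 1:5 ⇒ L = (1/18, 17/18)
5. A is the centroid of triangle CPH ⇒ A = (4/9, 1/9)
6. G lies on line AP with AG:GP = 1:(-2) ⇒ G = (-1/9, 2/9)
through G parallel to HR: direction (2/9, 7/9); meets LX at Q = (7/81, 74/81)
Q = L + t·(X−L) with t = -5/9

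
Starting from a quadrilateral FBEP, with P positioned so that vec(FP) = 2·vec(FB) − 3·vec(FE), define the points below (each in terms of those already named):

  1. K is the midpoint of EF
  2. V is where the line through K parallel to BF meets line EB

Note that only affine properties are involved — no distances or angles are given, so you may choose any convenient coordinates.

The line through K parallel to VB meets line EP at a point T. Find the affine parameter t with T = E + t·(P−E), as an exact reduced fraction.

Choose coordinates F = (0, 0), B = (1, 0), E = (0, 1), P = (2, -3).
1. K is the midpoint of EF ⇒ K = (0, 1/2)
2. V is where the line through K parallel to BF meets line EB ⇒ V = (1/2, 1/2)
through K parallel to VB: direction (1/2, -1/2); meets EP at T = (1/2, 0)
T = E + t·(P−E) with t = 1/4

t = 1/4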